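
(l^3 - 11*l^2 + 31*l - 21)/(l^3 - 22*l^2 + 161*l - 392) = (l^2 - 4*l + 3)/(l^2 - 15*l + 56)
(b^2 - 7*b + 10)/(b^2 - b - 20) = (b - 2)/(b + 4)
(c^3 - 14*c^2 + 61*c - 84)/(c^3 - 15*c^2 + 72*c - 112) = (c - 3)/(c - 4)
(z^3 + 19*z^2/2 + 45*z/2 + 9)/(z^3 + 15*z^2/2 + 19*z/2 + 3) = (z + 3)/(z + 1)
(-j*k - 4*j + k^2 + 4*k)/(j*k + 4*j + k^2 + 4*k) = (-j + k)/(j + k)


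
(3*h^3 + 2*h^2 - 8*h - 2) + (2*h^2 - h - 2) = 3*h^3 + 4*h^2 - 9*h - 4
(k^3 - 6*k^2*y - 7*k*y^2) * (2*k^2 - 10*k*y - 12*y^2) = 2*k^5 - 22*k^4*y + 34*k^3*y^2 + 142*k^2*y^3 + 84*k*y^4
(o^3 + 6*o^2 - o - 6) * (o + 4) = o^4 + 10*o^3 + 23*o^2 - 10*o - 24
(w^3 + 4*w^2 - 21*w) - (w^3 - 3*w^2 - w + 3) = 7*w^2 - 20*w - 3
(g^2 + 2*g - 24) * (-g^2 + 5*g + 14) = -g^4 + 3*g^3 + 48*g^2 - 92*g - 336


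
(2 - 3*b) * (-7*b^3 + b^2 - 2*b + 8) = 21*b^4 - 17*b^3 + 8*b^2 - 28*b + 16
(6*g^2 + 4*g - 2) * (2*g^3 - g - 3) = 12*g^5 + 8*g^4 - 10*g^3 - 22*g^2 - 10*g + 6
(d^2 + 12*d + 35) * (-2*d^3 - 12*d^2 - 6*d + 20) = -2*d^5 - 36*d^4 - 220*d^3 - 472*d^2 + 30*d + 700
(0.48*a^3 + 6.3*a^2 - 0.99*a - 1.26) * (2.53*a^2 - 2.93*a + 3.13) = 1.2144*a^5 + 14.5326*a^4 - 19.4613*a^3 + 19.4319*a^2 + 0.5931*a - 3.9438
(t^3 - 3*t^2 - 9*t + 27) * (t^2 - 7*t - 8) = t^5 - 10*t^4 + 4*t^3 + 114*t^2 - 117*t - 216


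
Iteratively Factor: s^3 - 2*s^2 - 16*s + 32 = (s - 4)*(s^2 + 2*s - 8) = (s - 4)*(s - 2)*(s + 4)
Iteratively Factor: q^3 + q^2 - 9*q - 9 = (q + 3)*(q^2 - 2*q - 3) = (q + 1)*(q + 3)*(q - 3)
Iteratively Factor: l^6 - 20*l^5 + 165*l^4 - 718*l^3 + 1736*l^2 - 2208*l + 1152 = (l - 4)*(l^5 - 16*l^4 + 101*l^3 - 314*l^2 + 480*l - 288) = (l - 4)*(l - 3)*(l^4 - 13*l^3 + 62*l^2 - 128*l + 96) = (l - 4)^2*(l - 3)*(l^3 - 9*l^2 + 26*l - 24) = (l - 4)^3*(l - 3)*(l^2 - 5*l + 6) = (l - 4)^3*(l - 3)^2*(l - 2)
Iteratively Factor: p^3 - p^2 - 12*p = (p + 3)*(p^2 - 4*p) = p*(p + 3)*(p - 4)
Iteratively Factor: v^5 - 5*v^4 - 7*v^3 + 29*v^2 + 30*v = (v - 3)*(v^4 - 2*v^3 - 13*v^2 - 10*v) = v*(v - 3)*(v^3 - 2*v^2 - 13*v - 10) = v*(v - 5)*(v - 3)*(v^2 + 3*v + 2) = v*(v - 5)*(v - 3)*(v + 2)*(v + 1)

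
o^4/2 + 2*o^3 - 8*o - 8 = (o/2 + 1)*(o - 2)*(o + 2)^2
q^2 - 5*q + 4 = (q - 4)*(q - 1)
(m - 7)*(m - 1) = m^2 - 8*m + 7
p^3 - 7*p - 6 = (p - 3)*(p + 1)*(p + 2)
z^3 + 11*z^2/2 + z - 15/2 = (z - 1)*(z + 3/2)*(z + 5)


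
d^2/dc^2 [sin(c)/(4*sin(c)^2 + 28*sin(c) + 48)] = (-sin(c)^5 + 7*sin(c)^4 + 74*sin(c)^3 + 84*sin(c)^2 - 216*sin(c) - 168)/(4*(sin(c) + 3)^3*(sin(c) + 4)^3)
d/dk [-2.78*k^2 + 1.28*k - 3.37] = 1.28 - 5.56*k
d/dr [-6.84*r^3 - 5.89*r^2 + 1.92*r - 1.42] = -20.52*r^2 - 11.78*r + 1.92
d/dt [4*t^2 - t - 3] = 8*t - 1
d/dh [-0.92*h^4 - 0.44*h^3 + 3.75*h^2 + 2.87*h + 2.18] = -3.68*h^3 - 1.32*h^2 + 7.5*h + 2.87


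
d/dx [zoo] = 0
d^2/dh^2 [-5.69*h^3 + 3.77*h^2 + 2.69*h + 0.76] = 7.54 - 34.14*h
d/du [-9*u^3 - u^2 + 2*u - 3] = -27*u^2 - 2*u + 2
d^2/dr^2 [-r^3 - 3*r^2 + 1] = -6*r - 6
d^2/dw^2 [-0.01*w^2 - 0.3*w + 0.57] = -0.0200000000000000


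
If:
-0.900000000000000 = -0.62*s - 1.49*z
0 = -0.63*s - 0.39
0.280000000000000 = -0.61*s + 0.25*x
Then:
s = -0.62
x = -0.39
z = 0.86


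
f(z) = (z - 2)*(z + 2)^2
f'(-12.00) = 380.00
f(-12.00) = -1400.00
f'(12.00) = 476.00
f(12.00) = 1960.00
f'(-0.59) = -5.32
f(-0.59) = -5.15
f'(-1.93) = -0.55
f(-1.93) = -0.02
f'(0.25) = -2.81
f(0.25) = -8.86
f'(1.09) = 3.92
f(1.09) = -8.69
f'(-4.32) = 34.71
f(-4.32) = -34.02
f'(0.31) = -2.47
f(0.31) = -9.02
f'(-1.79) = -1.55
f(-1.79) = -0.17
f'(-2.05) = 0.41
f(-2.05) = -0.01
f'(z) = (z - 2)*(2*z + 4) + (z + 2)^2 = (z + 2)*(3*z - 2)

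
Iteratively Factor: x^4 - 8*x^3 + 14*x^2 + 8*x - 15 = (x - 3)*(x^3 - 5*x^2 - x + 5) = (x - 3)*(x + 1)*(x^2 - 6*x + 5) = (x - 3)*(x - 1)*(x + 1)*(x - 5)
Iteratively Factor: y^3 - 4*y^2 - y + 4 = (y - 1)*(y^2 - 3*y - 4) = (y - 1)*(y + 1)*(y - 4)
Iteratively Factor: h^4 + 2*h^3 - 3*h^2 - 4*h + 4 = (h + 2)*(h^3 - 3*h + 2) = (h - 1)*(h + 2)*(h^2 + h - 2) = (h - 1)*(h + 2)^2*(h - 1)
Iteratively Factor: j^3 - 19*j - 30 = (j - 5)*(j^2 + 5*j + 6) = (j - 5)*(j + 2)*(j + 3)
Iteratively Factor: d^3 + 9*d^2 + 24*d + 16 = (d + 4)*(d^2 + 5*d + 4) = (d + 4)^2*(d + 1)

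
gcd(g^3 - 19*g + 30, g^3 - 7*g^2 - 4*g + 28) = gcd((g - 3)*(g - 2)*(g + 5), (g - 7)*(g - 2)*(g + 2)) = g - 2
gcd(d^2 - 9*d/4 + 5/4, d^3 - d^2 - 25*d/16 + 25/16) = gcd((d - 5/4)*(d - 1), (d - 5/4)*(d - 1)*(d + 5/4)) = d^2 - 9*d/4 + 5/4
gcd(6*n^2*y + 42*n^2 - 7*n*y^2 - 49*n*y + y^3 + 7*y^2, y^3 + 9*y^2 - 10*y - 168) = y + 7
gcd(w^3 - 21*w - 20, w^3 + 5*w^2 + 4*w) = w^2 + 5*w + 4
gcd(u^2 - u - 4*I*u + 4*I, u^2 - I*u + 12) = u - 4*I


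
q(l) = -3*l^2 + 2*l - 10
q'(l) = 2 - 6*l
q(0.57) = -9.83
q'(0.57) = -1.42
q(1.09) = -11.38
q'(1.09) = -4.54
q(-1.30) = -17.67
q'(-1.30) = 9.80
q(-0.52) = -11.85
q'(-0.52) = 5.12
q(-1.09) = -15.74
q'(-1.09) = 8.54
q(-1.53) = -20.08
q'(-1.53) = 11.18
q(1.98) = -17.80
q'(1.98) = -9.88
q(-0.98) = -14.84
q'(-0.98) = 7.88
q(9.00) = -235.00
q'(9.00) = -52.00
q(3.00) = -31.00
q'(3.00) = -16.00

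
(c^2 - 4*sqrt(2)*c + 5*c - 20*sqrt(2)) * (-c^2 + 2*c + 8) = -c^4 - 3*c^3 + 4*sqrt(2)*c^3 + 12*sqrt(2)*c^2 + 18*c^2 - 72*sqrt(2)*c + 40*c - 160*sqrt(2)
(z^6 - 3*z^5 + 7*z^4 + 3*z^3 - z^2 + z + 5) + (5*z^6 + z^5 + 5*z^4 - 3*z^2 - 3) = 6*z^6 - 2*z^5 + 12*z^4 + 3*z^3 - 4*z^2 + z + 2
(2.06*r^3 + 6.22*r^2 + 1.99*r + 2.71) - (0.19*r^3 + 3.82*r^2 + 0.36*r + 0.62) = 1.87*r^3 + 2.4*r^2 + 1.63*r + 2.09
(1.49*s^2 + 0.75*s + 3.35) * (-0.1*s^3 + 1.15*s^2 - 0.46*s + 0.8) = -0.149*s^5 + 1.6385*s^4 - 0.1579*s^3 + 4.6995*s^2 - 0.941*s + 2.68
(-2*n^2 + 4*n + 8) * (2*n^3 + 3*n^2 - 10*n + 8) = -4*n^5 + 2*n^4 + 48*n^3 - 32*n^2 - 48*n + 64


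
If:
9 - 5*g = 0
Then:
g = 9/5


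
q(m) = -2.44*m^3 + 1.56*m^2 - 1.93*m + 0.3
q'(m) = -7.32*m^2 + 3.12*m - 1.93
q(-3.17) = 99.82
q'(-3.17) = -85.38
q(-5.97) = 586.60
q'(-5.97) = -281.45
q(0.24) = -0.11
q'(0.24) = -1.60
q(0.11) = 0.10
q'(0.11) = -1.68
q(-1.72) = 20.65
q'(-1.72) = -28.95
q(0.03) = 0.24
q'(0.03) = -1.84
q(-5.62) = 493.53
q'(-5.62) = -250.66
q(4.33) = -176.89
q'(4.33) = -125.66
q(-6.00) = 595.08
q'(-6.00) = -284.17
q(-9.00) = 1922.79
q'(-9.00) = -622.93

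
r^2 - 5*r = r*(r - 5)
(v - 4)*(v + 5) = v^2 + v - 20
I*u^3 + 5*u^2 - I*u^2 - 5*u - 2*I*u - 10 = (u - 2)*(u - 5*I)*(I*u + I)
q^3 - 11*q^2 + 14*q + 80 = (q - 8)*(q - 5)*(q + 2)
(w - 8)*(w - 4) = w^2 - 12*w + 32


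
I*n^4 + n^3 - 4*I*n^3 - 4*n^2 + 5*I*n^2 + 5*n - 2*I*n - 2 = (n - 2)*(n - 1)^2*(I*n + 1)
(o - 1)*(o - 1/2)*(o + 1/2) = o^3 - o^2 - o/4 + 1/4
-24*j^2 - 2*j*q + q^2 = (-6*j + q)*(4*j + q)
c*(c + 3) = c^2 + 3*c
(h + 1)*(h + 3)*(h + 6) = h^3 + 10*h^2 + 27*h + 18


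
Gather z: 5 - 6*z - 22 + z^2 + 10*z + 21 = z^2 + 4*z + 4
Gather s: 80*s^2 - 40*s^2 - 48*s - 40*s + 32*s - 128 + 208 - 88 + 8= 40*s^2 - 56*s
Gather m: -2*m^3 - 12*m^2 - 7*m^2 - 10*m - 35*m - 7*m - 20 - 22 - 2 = -2*m^3 - 19*m^2 - 52*m - 44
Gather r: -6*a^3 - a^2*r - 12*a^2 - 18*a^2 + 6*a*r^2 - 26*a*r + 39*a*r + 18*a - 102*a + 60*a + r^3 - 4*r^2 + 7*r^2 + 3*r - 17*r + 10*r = -6*a^3 - 30*a^2 - 24*a + r^3 + r^2*(6*a + 3) + r*(-a^2 + 13*a - 4)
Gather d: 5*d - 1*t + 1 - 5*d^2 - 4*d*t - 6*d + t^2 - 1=-5*d^2 + d*(-4*t - 1) + t^2 - t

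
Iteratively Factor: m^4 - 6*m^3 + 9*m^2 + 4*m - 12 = (m + 1)*(m^3 - 7*m^2 + 16*m - 12) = (m - 3)*(m + 1)*(m^2 - 4*m + 4) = (m - 3)*(m - 2)*(m + 1)*(m - 2)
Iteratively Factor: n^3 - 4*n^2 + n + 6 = (n - 2)*(n^2 - 2*n - 3) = (n - 2)*(n + 1)*(n - 3)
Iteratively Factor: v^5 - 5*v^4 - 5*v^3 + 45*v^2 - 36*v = (v + 3)*(v^4 - 8*v^3 + 19*v^2 - 12*v) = v*(v + 3)*(v^3 - 8*v^2 + 19*v - 12) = v*(v - 1)*(v + 3)*(v^2 - 7*v + 12) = v*(v - 4)*(v - 1)*(v + 3)*(v - 3)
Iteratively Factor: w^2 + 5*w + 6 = (w + 2)*(w + 3)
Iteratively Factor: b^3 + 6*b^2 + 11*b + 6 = (b + 2)*(b^2 + 4*b + 3) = (b + 1)*(b + 2)*(b + 3)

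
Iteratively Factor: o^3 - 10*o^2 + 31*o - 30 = (o - 5)*(o^2 - 5*o + 6) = (o - 5)*(o - 2)*(o - 3)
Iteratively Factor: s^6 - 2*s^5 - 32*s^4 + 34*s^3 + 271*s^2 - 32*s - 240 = (s + 1)*(s^5 - 3*s^4 - 29*s^3 + 63*s^2 + 208*s - 240) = (s - 5)*(s + 1)*(s^4 + 2*s^3 - 19*s^2 - 32*s + 48) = (s - 5)*(s - 1)*(s + 1)*(s^3 + 3*s^2 - 16*s - 48) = (s - 5)*(s - 1)*(s + 1)*(s + 3)*(s^2 - 16) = (s - 5)*(s - 1)*(s + 1)*(s + 3)*(s + 4)*(s - 4)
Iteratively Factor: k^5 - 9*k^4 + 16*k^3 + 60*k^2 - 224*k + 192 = (k - 2)*(k^4 - 7*k^3 + 2*k^2 + 64*k - 96) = (k - 2)*(k + 3)*(k^3 - 10*k^2 + 32*k - 32) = (k - 2)^2*(k + 3)*(k^2 - 8*k + 16) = (k - 4)*(k - 2)^2*(k + 3)*(k - 4)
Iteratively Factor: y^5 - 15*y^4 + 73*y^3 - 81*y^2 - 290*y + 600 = (y - 5)*(y^4 - 10*y^3 + 23*y^2 + 34*y - 120) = (y - 5)*(y + 2)*(y^3 - 12*y^2 + 47*y - 60) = (y - 5)*(y - 3)*(y + 2)*(y^2 - 9*y + 20) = (y - 5)*(y - 4)*(y - 3)*(y + 2)*(y - 5)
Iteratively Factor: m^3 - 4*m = (m + 2)*(m^2 - 2*m) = (m - 2)*(m + 2)*(m)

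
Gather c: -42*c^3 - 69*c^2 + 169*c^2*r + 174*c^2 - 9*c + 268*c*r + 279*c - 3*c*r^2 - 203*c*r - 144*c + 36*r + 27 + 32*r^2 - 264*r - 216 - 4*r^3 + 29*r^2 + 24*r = -42*c^3 + c^2*(169*r + 105) + c*(-3*r^2 + 65*r + 126) - 4*r^3 + 61*r^2 - 204*r - 189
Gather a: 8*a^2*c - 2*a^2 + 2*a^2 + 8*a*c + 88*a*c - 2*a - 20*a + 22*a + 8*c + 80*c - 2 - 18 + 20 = 8*a^2*c + 96*a*c + 88*c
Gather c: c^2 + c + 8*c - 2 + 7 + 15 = c^2 + 9*c + 20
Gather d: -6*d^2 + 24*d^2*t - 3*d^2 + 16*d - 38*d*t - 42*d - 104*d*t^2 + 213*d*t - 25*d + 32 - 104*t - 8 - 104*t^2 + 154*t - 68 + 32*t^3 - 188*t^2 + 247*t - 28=d^2*(24*t - 9) + d*(-104*t^2 + 175*t - 51) + 32*t^3 - 292*t^2 + 297*t - 72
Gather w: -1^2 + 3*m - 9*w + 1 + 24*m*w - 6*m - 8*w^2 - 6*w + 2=-3*m - 8*w^2 + w*(24*m - 15) + 2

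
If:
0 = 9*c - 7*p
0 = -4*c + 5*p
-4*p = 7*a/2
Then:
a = 0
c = 0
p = 0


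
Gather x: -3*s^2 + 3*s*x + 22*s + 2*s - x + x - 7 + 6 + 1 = -3*s^2 + 3*s*x + 24*s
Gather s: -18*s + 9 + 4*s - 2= 7 - 14*s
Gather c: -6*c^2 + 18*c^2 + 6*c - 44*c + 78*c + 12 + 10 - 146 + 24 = 12*c^2 + 40*c - 100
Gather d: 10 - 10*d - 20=-10*d - 10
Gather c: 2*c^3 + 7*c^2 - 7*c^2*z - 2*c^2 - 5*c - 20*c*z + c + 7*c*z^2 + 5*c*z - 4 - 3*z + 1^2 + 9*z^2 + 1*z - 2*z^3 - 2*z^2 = 2*c^3 + c^2*(5 - 7*z) + c*(7*z^2 - 15*z - 4) - 2*z^3 + 7*z^2 - 2*z - 3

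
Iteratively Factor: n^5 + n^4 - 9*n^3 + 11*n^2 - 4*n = (n - 1)*(n^4 + 2*n^3 - 7*n^2 + 4*n) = (n - 1)*(n + 4)*(n^3 - 2*n^2 + n) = (n - 1)^2*(n + 4)*(n^2 - n) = (n - 1)^3*(n + 4)*(n)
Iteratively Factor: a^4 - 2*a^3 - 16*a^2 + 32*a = (a - 4)*(a^3 + 2*a^2 - 8*a) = (a - 4)*(a + 4)*(a^2 - 2*a) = a*(a - 4)*(a + 4)*(a - 2)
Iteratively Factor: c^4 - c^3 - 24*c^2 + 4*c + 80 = (c - 5)*(c^3 + 4*c^2 - 4*c - 16) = (c - 5)*(c - 2)*(c^2 + 6*c + 8) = (c - 5)*(c - 2)*(c + 4)*(c + 2)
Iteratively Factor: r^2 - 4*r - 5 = (r + 1)*(r - 5)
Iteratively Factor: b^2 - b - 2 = (b - 2)*(b + 1)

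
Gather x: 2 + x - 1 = x + 1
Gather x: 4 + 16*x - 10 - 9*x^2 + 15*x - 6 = -9*x^2 + 31*x - 12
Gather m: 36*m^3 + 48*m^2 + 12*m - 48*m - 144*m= 36*m^3 + 48*m^2 - 180*m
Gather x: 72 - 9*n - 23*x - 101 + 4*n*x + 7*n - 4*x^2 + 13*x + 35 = -2*n - 4*x^2 + x*(4*n - 10) + 6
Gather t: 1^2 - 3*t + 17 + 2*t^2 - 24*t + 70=2*t^2 - 27*t + 88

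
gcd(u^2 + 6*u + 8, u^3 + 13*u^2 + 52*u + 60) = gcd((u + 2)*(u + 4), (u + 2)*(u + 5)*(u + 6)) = u + 2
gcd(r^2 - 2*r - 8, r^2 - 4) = r + 2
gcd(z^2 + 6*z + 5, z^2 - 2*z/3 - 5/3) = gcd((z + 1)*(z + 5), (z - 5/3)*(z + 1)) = z + 1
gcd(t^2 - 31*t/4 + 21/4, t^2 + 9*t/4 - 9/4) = t - 3/4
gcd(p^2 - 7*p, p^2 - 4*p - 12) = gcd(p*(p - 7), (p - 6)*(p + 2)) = 1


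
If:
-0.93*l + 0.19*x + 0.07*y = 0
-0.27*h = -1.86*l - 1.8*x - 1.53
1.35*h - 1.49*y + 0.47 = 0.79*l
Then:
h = 1.15720705234969*y - 0.438548943560509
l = 0.0914297730026335*y - 0.154482371907198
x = 0.0791036257497321*y - 0.756150557229971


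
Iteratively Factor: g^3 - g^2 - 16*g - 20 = (g - 5)*(g^2 + 4*g + 4) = (g - 5)*(g + 2)*(g + 2)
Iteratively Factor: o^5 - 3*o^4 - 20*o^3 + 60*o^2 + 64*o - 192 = (o + 2)*(o^4 - 5*o^3 - 10*o^2 + 80*o - 96) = (o - 3)*(o + 2)*(o^3 - 2*o^2 - 16*o + 32) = (o - 4)*(o - 3)*(o + 2)*(o^2 + 2*o - 8) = (o - 4)*(o - 3)*(o - 2)*(o + 2)*(o + 4)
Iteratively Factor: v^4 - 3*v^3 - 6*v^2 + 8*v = (v - 4)*(v^3 + v^2 - 2*v) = (v - 4)*(v + 2)*(v^2 - v) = (v - 4)*(v - 1)*(v + 2)*(v)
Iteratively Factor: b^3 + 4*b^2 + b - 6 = (b + 2)*(b^2 + 2*b - 3) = (b - 1)*(b + 2)*(b + 3)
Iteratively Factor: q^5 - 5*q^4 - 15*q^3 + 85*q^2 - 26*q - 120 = (q + 4)*(q^4 - 9*q^3 + 21*q^2 + q - 30) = (q - 5)*(q + 4)*(q^3 - 4*q^2 + q + 6) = (q - 5)*(q - 2)*(q + 4)*(q^2 - 2*q - 3) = (q - 5)*(q - 2)*(q + 1)*(q + 4)*(q - 3)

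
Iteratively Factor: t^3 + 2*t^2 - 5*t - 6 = (t + 3)*(t^2 - t - 2) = (t + 1)*(t + 3)*(t - 2)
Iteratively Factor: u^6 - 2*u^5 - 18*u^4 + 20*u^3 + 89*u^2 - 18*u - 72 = (u - 1)*(u^5 - u^4 - 19*u^3 + u^2 + 90*u + 72) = (u - 4)*(u - 1)*(u^4 + 3*u^3 - 7*u^2 - 27*u - 18) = (u - 4)*(u - 1)*(u + 1)*(u^3 + 2*u^2 - 9*u - 18) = (u - 4)*(u - 1)*(u + 1)*(u + 3)*(u^2 - u - 6) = (u - 4)*(u - 3)*(u - 1)*(u + 1)*(u + 3)*(u + 2)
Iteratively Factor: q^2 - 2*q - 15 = (q - 5)*(q + 3)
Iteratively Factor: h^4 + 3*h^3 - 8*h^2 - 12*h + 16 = (h - 2)*(h^3 + 5*h^2 + 2*h - 8) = (h - 2)*(h - 1)*(h^2 + 6*h + 8) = (h - 2)*(h - 1)*(h + 2)*(h + 4)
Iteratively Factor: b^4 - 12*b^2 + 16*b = (b - 2)*(b^3 + 2*b^2 - 8*b) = b*(b - 2)*(b^2 + 2*b - 8) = b*(b - 2)*(b + 4)*(b - 2)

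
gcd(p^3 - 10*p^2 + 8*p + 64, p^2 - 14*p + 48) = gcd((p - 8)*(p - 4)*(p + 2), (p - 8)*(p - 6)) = p - 8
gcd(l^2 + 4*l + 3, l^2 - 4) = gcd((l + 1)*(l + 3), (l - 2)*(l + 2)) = 1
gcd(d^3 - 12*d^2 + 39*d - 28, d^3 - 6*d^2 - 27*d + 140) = d^2 - 11*d + 28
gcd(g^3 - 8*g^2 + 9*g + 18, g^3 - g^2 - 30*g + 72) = g - 3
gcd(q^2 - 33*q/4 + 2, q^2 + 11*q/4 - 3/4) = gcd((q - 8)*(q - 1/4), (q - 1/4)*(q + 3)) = q - 1/4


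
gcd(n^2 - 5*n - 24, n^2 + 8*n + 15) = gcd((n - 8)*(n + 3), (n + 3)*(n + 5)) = n + 3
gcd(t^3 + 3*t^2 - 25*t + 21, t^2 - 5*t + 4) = t - 1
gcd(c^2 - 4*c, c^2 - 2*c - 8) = c - 4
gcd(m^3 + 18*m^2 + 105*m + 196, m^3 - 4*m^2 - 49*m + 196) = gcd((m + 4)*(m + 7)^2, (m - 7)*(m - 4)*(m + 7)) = m + 7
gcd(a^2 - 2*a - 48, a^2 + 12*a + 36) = a + 6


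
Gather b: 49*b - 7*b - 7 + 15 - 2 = 42*b + 6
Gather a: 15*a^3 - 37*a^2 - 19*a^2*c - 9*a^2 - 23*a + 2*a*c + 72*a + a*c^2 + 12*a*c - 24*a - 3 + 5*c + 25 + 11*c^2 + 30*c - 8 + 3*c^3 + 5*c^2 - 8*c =15*a^3 + a^2*(-19*c - 46) + a*(c^2 + 14*c + 25) + 3*c^3 + 16*c^2 + 27*c + 14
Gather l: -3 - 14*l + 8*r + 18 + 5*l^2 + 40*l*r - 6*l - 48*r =5*l^2 + l*(40*r - 20) - 40*r + 15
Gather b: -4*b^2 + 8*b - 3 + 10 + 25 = -4*b^2 + 8*b + 32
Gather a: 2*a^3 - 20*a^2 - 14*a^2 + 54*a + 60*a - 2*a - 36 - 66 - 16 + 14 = 2*a^3 - 34*a^2 + 112*a - 104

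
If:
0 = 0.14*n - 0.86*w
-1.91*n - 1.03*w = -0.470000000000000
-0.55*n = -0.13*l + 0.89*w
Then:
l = 1.21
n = 0.23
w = 0.04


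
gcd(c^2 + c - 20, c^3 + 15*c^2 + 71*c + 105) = c + 5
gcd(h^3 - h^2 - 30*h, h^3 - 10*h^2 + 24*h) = h^2 - 6*h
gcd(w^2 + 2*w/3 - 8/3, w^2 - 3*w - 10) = w + 2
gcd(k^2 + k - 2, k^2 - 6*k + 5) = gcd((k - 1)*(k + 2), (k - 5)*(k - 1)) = k - 1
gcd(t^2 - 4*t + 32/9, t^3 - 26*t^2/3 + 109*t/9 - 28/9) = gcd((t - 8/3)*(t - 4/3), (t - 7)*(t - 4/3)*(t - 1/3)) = t - 4/3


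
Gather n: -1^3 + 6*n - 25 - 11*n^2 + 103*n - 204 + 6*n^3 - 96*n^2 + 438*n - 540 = 6*n^3 - 107*n^2 + 547*n - 770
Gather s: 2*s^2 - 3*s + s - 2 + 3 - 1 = 2*s^2 - 2*s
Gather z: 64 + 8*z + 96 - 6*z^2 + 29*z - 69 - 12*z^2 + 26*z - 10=-18*z^2 + 63*z + 81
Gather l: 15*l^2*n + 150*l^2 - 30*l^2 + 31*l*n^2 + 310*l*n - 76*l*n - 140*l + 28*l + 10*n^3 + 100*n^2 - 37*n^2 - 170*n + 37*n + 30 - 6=l^2*(15*n + 120) + l*(31*n^2 + 234*n - 112) + 10*n^3 + 63*n^2 - 133*n + 24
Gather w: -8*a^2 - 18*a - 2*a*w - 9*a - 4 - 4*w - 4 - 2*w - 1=-8*a^2 - 27*a + w*(-2*a - 6) - 9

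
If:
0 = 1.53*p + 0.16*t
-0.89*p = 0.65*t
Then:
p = 0.00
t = 0.00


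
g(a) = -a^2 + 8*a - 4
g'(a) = 8 - 2*a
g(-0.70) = -10.09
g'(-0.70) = 9.40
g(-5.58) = -79.78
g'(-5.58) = 19.16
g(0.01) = -3.92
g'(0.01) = 7.98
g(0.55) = 0.10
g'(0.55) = 6.90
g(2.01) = 8.04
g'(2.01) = 3.98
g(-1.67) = -20.15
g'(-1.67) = 11.34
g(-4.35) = -57.72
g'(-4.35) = 16.70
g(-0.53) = -8.52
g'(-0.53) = 9.06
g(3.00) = 11.00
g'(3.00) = 2.00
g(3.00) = 11.00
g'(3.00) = 2.00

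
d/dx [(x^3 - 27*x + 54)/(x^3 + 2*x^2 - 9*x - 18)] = 2*(x^2 + 24*x + 54)/(x^4 + 10*x^3 + 37*x^2 + 60*x + 36)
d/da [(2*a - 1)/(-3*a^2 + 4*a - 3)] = 2*(3*a^2 - 3*a - 1)/(9*a^4 - 24*a^3 + 34*a^2 - 24*a + 9)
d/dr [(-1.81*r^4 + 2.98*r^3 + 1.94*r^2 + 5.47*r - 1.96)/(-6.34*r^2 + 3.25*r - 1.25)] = (22.9508*r^5 - 36.5407*r^4 + 28.42*r^3 + 29.8098*r^2 - 29.7028*r - 0.467499999999999)/(40.1956*r^4 - 41.21*r^3 + 26.4125*r^2 - 8.125*r + 1.5625)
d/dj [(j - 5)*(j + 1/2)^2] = (2*j + 1)*(6*j - 19)/4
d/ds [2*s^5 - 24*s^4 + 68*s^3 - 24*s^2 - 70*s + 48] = 10*s^4 - 96*s^3 + 204*s^2 - 48*s - 70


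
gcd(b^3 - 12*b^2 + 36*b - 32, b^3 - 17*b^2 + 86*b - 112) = b^2 - 10*b + 16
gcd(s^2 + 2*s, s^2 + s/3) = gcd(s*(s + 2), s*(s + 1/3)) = s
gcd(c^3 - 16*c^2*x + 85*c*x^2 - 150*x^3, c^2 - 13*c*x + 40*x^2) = -c + 5*x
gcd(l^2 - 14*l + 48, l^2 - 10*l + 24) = l - 6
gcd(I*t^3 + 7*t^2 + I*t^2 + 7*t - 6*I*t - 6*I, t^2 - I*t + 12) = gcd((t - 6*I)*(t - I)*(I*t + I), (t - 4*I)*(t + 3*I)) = 1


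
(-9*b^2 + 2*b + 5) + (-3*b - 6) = -9*b^2 - b - 1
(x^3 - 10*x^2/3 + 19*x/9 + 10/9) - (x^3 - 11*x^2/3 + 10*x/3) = x^2/3 - 11*x/9 + 10/9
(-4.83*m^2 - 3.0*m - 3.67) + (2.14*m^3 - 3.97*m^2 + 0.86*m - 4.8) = 2.14*m^3 - 8.8*m^2 - 2.14*m - 8.47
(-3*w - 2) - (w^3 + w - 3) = -w^3 - 4*w + 1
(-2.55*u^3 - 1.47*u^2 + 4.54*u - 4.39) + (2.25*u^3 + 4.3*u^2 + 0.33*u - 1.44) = -0.3*u^3 + 2.83*u^2 + 4.87*u - 5.83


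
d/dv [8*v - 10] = 8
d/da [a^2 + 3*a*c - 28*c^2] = 2*a + 3*c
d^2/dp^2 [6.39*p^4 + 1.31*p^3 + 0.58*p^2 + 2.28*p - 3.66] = 76.68*p^2 + 7.86*p + 1.16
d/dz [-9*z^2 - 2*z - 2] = -18*z - 2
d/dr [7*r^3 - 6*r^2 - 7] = 3*r*(7*r - 4)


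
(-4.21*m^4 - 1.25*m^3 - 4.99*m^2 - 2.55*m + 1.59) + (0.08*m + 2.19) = -4.21*m^4 - 1.25*m^3 - 4.99*m^2 - 2.47*m + 3.78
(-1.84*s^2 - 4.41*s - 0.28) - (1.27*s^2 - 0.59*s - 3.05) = -3.11*s^2 - 3.82*s + 2.77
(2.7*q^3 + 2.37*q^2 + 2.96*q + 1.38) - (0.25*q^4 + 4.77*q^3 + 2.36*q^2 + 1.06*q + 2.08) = -0.25*q^4 - 2.07*q^3 + 0.0100000000000002*q^2 + 1.9*q - 0.7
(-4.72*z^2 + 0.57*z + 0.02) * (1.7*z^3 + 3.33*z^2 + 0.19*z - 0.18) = -8.024*z^5 - 14.7486*z^4 + 1.0353*z^3 + 1.0245*z^2 - 0.0988*z - 0.0036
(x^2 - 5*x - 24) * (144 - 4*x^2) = -4*x^4 + 20*x^3 + 240*x^2 - 720*x - 3456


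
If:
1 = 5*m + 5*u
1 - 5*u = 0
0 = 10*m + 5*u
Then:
No Solution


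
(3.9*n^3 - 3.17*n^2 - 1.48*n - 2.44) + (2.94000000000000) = 3.9*n^3 - 3.17*n^2 - 1.48*n + 0.5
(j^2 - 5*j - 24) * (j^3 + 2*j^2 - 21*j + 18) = j^5 - 3*j^4 - 55*j^3 + 75*j^2 + 414*j - 432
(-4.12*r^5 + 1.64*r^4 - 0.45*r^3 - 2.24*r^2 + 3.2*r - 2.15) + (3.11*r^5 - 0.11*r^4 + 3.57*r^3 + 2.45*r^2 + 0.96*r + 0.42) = -1.01*r^5 + 1.53*r^4 + 3.12*r^3 + 0.21*r^2 + 4.16*r - 1.73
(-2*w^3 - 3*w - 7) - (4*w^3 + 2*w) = -6*w^3 - 5*w - 7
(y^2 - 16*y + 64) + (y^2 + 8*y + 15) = 2*y^2 - 8*y + 79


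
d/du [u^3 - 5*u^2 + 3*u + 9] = 3*u^2 - 10*u + 3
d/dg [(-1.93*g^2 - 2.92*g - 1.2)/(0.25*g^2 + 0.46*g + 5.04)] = (-0.1578*g^2 - 18.8544*g - 14.1648)/(0.0625*g^4 + 0.23*g^3 + 2.7316*g^2 + 4.6368*g + 25.4016)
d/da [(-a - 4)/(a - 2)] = 6/(a - 2)^2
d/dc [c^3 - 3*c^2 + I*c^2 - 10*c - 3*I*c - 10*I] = 3*c^2 + 2*c*(-3 + I) - 10 - 3*I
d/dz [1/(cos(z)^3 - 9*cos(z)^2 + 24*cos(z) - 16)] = 3*(cos(z) - 2)*sin(z)/((cos(z) - 4)^3*(cos(z) - 1)^2)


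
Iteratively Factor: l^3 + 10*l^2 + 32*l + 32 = (l + 4)*(l^2 + 6*l + 8) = (l + 4)^2*(l + 2)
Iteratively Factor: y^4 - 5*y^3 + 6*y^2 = (y)*(y^3 - 5*y^2 + 6*y) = y^2*(y^2 - 5*y + 6) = y^2*(y - 2)*(y - 3)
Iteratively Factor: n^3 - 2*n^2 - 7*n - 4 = (n + 1)*(n^2 - 3*n - 4) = (n + 1)^2*(n - 4)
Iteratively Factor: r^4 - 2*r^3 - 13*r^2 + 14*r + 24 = (r + 1)*(r^3 - 3*r^2 - 10*r + 24) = (r - 2)*(r + 1)*(r^2 - r - 12) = (r - 2)*(r + 1)*(r + 3)*(r - 4)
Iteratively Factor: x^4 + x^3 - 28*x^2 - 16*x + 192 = (x - 4)*(x^3 + 5*x^2 - 8*x - 48) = (x - 4)*(x + 4)*(x^2 + x - 12) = (x - 4)*(x + 4)^2*(x - 3)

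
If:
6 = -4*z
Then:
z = -3/2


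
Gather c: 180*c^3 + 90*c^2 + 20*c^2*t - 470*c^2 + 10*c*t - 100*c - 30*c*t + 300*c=180*c^3 + c^2*(20*t - 380) + c*(200 - 20*t)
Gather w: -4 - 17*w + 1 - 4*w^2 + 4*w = -4*w^2 - 13*w - 3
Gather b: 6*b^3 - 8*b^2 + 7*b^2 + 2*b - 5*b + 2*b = 6*b^3 - b^2 - b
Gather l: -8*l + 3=3 - 8*l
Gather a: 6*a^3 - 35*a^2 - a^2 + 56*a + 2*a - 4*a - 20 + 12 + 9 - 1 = 6*a^3 - 36*a^2 + 54*a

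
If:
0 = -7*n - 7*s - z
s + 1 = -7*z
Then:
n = 48*z/7 + 1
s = -7*z - 1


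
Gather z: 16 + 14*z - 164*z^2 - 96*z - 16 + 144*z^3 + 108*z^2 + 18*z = 144*z^3 - 56*z^2 - 64*z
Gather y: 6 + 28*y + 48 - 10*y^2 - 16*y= -10*y^2 + 12*y + 54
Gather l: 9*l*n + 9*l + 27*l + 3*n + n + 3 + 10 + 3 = l*(9*n + 36) + 4*n + 16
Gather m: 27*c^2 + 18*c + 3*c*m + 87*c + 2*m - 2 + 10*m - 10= 27*c^2 + 105*c + m*(3*c + 12) - 12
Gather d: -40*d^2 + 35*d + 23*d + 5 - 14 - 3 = -40*d^2 + 58*d - 12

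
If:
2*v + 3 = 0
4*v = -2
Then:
No Solution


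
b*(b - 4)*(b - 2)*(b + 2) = b^4 - 4*b^3 - 4*b^2 + 16*b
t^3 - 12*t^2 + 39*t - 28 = (t - 7)*(t - 4)*(t - 1)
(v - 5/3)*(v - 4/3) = v^2 - 3*v + 20/9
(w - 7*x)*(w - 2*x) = w^2 - 9*w*x + 14*x^2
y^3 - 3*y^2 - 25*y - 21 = (y - 7)*(y + 1)*(y + 3)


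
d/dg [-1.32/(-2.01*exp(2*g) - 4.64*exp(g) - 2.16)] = (-5.3064*exp(g) - 6.1248)*exp(g)/(2.01*exp(2*g) + 4.64*exp(g) + 2.16)^2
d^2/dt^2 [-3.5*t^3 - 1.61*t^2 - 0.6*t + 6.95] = -21.0*t - 3.22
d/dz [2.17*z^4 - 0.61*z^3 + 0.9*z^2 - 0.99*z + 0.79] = 8.68*z^3 - 1.83*z^2 + 1.8*z - 0.99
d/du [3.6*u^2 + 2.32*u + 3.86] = 7.2*u + 2.32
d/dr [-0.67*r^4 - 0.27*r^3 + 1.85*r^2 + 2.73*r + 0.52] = -2.68*r^3 - 0.81*r^2 + 3.7*r + 2.73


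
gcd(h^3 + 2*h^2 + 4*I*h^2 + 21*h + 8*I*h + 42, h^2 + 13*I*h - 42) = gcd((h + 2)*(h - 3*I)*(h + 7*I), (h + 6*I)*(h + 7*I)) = h + 7*I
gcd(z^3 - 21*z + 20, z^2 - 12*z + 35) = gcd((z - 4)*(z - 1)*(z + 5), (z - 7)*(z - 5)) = 1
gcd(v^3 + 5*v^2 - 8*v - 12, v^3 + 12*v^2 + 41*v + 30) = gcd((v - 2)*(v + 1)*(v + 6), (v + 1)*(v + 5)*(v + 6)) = v^2 + 7*v + 6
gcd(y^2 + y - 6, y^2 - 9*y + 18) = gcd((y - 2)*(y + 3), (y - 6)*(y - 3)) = 1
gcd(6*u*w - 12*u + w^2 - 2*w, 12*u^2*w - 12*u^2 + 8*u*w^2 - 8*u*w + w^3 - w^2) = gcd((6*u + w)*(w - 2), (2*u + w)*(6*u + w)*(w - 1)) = 6*u + w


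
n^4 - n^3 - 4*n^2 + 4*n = n*(n - 2)*(n - 1)*(n + 2)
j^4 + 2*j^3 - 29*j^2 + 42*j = j*(j - 3)*(j - 2)*(j + 7)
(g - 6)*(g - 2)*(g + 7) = g^3 - g^2 - 44*g + 84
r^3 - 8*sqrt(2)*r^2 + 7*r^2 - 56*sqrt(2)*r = r*(r + 7)*(r - 8*sqrt(2))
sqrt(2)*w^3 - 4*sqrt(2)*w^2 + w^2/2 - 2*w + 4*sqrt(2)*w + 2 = (w - 2)^2*(sqrt(2)*w + 1/2)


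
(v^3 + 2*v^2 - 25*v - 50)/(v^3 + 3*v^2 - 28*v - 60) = (v + 5)/(v + 6)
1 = 1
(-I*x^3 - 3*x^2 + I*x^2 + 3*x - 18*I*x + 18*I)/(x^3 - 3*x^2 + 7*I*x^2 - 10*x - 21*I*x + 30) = (-I*x^3 + x^2*(-3 + I) + x*(3 - 18*I) + 18*I)/(x^3 + x^2*(-3 + 7*I) + x*(-10 - 21*I) + 30)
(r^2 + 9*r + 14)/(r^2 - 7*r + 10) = (r^2 + 9*r + 14)/(r^2 - 7*r + 10)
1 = 1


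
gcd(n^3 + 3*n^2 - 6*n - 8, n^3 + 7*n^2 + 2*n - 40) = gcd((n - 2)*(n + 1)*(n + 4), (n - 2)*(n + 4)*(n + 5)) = n^2 + 2*n - 8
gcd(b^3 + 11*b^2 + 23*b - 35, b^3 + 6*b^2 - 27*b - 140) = b + 7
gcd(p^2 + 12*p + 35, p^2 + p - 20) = p + 5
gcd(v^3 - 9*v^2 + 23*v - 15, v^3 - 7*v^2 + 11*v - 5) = v^2 - 6*v + 5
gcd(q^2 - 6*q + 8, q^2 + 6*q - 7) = 1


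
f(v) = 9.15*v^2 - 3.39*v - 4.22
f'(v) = 18.3*v - 3.39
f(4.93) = 201.46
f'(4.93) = 86.83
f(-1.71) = 28.33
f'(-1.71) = -34.68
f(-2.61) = 66.96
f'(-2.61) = -51.15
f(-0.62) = 1.40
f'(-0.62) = -14.74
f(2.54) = 46.20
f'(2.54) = 43.09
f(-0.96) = 7.47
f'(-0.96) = -20.96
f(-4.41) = 188.68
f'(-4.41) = -84.09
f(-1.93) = 36.41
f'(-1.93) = -38.71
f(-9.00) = 767.44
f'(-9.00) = -168.09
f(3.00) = 67.96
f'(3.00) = 51.51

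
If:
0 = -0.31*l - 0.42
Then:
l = -1.35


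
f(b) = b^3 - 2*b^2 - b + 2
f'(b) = 3*b^2 - 4*b - 1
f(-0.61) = 1.64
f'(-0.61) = 2.56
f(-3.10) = -43.91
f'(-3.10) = 40.23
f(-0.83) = 0.88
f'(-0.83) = 4.39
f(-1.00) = 0.00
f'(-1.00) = 6.00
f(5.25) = 86.33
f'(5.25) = 60.69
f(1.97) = -0.09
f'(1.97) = 2.76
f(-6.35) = -328.34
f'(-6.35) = 145.37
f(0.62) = 0.85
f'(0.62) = -2.33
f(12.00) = 1430.00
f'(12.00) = 383.00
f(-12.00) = -2002.00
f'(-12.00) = 479.00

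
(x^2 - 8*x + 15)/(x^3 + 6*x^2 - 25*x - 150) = (x - 3)/(x^2 + 11*x + 30)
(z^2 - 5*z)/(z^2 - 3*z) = (z - 5)/(z - 3)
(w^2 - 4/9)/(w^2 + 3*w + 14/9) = (3*w - 2)/(3*w + 7)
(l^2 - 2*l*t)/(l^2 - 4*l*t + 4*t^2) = l/(l - 2*t)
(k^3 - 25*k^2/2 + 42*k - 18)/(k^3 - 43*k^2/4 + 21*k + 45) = 2*(2*k - 1)/(4*k + 5)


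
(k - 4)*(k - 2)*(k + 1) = k^3 - 5*k^2 + 2*k + 8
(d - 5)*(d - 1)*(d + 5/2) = d^3 - 7*d^2/2 - 10*d + 25/2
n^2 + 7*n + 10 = (n + 2)*(n + 5)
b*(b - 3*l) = b^2 - 3*b*l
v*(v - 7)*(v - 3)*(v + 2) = v^4 - 8*v^3 + v^2 + 42*v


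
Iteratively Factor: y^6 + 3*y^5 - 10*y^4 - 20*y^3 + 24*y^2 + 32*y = (y + 2)*(y^5 + y^4 - 12*y^3 + 4*y^2 + 16*y) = (y - 2)*(y + 2)*(y^4 + 3*y^3 - 6*y^2 - 8*y) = (y - 2)^2*(y + 2)*(y^3 + 5*y^2 + 4*y) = (y - 2)^2*(y + 2)*(y + 4)*(y^2 + y) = (y - 2)^2*(y + 1)*(y + 2)*(y + 4)*(y)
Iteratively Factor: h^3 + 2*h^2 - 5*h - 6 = (h + 1)*(h^2 + h - 6) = (h + 1)*(h + 3)*(h - 2)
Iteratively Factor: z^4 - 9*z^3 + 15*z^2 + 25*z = (z + 1)*(z^3 - 10*z^2 + 25*z) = z*(z + 1)*(z^2 - 10*z + 25) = z*(z - 5)*(z + 1)*(z - 5)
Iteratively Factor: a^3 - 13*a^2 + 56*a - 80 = (a - 5)*(a^2 - 8*a + 16) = (a - 5)*(a - 4)*(a - 4)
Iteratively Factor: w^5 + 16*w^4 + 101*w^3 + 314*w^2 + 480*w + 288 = (w + 2)*(w^4 + 14*w^3 + 73*w^2 + 168*w + 144) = (w + 2)*(w + 3)*(w^3 + 11*w^2 + 40*w + 48) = (w + 2)*(w + 3)*(w + 4)*(w^2 + 7*w + 12) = (w + 2)*(w + 3)^2*(w + 4)*(w + 4)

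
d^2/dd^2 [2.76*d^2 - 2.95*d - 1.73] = 5.52000000000000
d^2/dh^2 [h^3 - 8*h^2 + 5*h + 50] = 6*h - 16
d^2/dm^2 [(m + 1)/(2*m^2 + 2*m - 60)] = ((m + 1)*(2*m + 1)^2 - (3*m + 2)*(m^2 + m - 30))/(m^2 + m - 30)^3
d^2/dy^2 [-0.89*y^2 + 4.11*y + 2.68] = -1.78000000000000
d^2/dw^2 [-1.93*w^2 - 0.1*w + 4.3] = -3.86000000000000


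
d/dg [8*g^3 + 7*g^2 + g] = 24*g^2 + 14*g + 1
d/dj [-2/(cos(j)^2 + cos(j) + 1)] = -2*(2*cos(j) + 1)*sin(j)/(cos(j)^2 + cos(j) + 1)^2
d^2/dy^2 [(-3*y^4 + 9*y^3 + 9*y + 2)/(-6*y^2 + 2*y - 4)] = (27*y^6 - 27*y^5 + 63*y^4 - 84*y^3 + 72*y^2 + 72*y - 8)/(27*y^6 - 27*y^5 + 63*y^4 - 37*y^3 + 42*y^2 - 12*y + 8)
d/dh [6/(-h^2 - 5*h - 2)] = 6*(2*h + 5)/(h^2 + 5*h + 2)^2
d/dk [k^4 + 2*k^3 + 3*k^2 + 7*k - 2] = 4*k^3 + 6*k^2 + 6*k + 7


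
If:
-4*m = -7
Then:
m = 7/4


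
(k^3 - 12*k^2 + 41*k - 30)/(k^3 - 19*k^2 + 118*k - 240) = (k - 1)/(k - 8)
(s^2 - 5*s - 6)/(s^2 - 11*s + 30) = (s + 1)/(s - 5)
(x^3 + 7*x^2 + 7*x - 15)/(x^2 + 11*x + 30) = (x^2 + 2*x - 3)/(x + 6)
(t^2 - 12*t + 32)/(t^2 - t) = (t^2 - 12*t + 32)/(t*(t - 1))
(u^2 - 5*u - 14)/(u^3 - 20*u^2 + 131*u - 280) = (u + 2)/(u^2 - 13*u + 40)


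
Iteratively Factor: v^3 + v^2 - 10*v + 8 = (v + 4)*(v^2 - 3*v + 2) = (v - 1)*(v + 4)*(v - 2)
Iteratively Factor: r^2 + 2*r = (r)*(r + 2)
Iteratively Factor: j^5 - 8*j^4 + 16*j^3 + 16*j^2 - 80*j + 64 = (j - 2)*(j^4 - 6*j^3 + 4*j^2 + 24*j - 32) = (j - 2)^2*(j^3 - 4*j^2 - 4*j + 16) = (j - 2)^3*(j^2 - 2*j - 8) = (j - 4)*(j - 2)^3*(j + 2)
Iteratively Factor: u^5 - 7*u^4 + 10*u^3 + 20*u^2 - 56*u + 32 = (u - 4)*(u^4 - 3*u^3 - 2*u^2 + 12*u - 8) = (u - 4)*(u - 2)*(u^3 - u^2 - 4*u + 4) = (u - 4)*(u - 2)*(u + 2)*(u^2 - 3*u + 2) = (u - 4)*(u - 2)^2*(u + 2)*(u - 1)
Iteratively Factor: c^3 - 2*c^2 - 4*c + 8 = (c + 2)*(c^2 - 4*c + 4) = (c - 2)*(c + 2)*(c - 2)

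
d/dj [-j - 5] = -1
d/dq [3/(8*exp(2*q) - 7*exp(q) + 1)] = (21 - 48*exp(q))*exp(q)/(8*exp(2*q) - 7*exp(q) + 1)^2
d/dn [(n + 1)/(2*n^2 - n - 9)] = (2*n^2 - n - (n + 1)*(4*n - 1) - 9)/(-2*n^2 + n + 9)^2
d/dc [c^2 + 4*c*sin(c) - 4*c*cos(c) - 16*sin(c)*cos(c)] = 4*sqrt(2)*c*sin(c + pi/4) + 2*c - 16*cos(2*c) - 4*sqrt(2)*cos(c + pi/4)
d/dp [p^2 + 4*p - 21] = 2*p + 4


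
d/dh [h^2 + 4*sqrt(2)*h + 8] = 2*h + 4*sqrt(2)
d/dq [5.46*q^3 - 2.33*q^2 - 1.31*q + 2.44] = 16.38*q^2 - 4.66*q - 1.31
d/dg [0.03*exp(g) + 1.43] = 0.03*exp(g)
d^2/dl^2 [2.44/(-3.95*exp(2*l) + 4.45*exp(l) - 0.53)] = (-2.44*(7.9*exp(l) - 4.45)*(15.8*exp(l) - 8.9)*exp(l) + (38.552*exp(l) - 10.858)*(3.95*exp(2*l) - 4.45*exp(l) + 0.53))*exp(l)/(3.95*exp(2*l) - 4.45*exp(l) + 0.53)^3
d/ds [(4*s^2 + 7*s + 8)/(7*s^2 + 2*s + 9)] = (-41*s^2 - 40*s + 47)/(49*s^4 + 28*s^3 + 130*s^2 + 36*s + 81)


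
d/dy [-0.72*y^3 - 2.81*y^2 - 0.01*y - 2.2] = -2.16*y^2 - 5.62*y - 0.01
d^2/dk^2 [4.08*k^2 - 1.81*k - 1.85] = 8.16000000000000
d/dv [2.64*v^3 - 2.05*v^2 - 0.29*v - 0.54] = 7.92*v^2 - 4.1*v - 0.29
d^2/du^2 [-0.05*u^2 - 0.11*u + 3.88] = -0.100000000000000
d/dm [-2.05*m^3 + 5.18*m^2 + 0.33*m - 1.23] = -6.15*m^2 + 10.36*m + 0.33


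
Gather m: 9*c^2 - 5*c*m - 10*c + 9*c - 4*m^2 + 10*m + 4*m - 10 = 9*c^2 - c - 4*m^2 + m*(14 - 5*c) - 10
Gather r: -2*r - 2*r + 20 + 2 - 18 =4 - 4*r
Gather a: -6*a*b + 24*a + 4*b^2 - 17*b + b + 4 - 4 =a*(24 - 6*b) + 4*b^2 - 16*b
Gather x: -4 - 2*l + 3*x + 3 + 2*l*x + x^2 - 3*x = 2*l*x - 2*l + x^2 - 1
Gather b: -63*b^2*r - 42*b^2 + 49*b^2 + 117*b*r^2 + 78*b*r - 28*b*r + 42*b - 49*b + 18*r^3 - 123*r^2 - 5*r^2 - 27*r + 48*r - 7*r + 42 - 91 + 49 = b^2*(7 - 63*r) + b*(117*r^2 + 50*r - 7) + 18*r^3 - 128*r^2 + 14*r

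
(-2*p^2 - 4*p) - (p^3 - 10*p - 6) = -p^3 - 2*p^2 + 6*p + 6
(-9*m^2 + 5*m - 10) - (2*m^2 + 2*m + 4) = -11*m^2 + 3*m - 14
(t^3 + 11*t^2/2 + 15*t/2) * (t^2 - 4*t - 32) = t^5 + 3*t^4/2 - 93*t^3/2 - 206*t^2 - 240*t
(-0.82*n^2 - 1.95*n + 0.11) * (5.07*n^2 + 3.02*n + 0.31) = -4.1574*n^4 - 12.3629*n^3 - 5.5855*n^2 - 0.2723*n + 0.0341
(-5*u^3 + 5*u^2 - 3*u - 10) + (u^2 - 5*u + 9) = -5*u^3 + 6*u^2 - 8*u - 1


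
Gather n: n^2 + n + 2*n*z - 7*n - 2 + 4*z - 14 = n^2 + n*(2*z - 6) + 4*z - 16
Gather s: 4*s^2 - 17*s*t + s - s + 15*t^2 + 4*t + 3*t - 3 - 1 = 4*s^2 - 17*s*t + 15*t^2 + 7*t - 4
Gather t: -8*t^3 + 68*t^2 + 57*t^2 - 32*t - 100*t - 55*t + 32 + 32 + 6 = -8*t^3 + 125*t^2 - 187*t + 70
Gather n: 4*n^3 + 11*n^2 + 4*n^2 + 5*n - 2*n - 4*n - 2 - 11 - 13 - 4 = 4*n^3 + 15*n^2 - n - 30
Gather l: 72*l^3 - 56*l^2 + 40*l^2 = 72*l^3 - 16*l^2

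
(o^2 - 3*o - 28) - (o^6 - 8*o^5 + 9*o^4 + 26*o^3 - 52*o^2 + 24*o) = -o^6 + 8*o^5 - 9*o^4 - 26*o^3 + 53*o^2 - 27*o - 28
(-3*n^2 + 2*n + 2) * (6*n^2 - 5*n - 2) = -18*n^4 + 27*n^3 + 8*n^2 - 14*n - 4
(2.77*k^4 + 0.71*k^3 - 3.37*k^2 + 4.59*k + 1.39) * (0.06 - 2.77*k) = -7.6729*k^5 - 1.8005*k^4 + 9.3775*k^3 - 12.9165*k^2 - 3.5749*k + 0.0834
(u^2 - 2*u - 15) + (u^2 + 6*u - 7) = 2*u^2 + 4*u - 22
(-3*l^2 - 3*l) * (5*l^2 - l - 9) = -15*l^4 - 12*l^3 + 30*l^2 + 27*l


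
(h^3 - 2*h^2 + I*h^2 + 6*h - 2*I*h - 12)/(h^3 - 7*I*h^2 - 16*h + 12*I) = (h^2 + h*(-2 + 3*I) - 6*I)/(h^2 - 5*I*h - 6)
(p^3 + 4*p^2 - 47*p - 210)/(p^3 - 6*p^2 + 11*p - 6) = (p^3 + 4*p^2 - 47*p - 210)/(p^3 - 6*p^2 + 11*p - 6)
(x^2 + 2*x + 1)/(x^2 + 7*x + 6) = (x + 1)/(x + 6)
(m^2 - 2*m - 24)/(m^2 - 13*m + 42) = (m + 4)/(m - 7)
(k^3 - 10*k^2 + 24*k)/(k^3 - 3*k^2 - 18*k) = (k - 4)/(k + 3)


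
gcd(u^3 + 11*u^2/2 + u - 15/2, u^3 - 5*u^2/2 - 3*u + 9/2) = u^2 + u/2 - 3/2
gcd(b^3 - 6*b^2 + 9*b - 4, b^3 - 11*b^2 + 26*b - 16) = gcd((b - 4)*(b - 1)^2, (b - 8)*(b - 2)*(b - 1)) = b - 1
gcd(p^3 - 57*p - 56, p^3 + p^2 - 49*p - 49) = p^2 + 8*p + 7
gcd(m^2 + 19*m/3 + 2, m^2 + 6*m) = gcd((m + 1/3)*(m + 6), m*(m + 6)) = m + 6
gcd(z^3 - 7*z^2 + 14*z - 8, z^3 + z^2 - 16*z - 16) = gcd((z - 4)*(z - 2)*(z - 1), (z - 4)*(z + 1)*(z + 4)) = z - 4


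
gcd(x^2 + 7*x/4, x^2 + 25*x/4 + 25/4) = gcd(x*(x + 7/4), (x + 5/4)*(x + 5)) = 1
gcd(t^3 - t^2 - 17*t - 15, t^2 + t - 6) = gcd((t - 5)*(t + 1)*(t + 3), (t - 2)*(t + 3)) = t + 3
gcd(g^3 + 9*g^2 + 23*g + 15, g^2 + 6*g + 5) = g^2 + 6*g + 5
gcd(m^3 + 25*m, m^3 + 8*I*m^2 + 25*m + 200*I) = m^2 + 25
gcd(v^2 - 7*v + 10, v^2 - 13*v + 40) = v - 5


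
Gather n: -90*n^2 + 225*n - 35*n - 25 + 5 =-90*n^2 + 190*n - 20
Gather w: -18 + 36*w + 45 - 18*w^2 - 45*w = -18*w^2 - 9*w + 27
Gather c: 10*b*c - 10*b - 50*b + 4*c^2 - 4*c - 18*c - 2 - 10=-60*b + 4*c^2 + c*(10*b - 22) - 12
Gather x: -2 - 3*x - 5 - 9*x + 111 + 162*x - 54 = 150*x + 50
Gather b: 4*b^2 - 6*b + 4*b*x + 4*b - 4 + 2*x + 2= 4*b^2 + b*(4*x - 2) + 2*x - 2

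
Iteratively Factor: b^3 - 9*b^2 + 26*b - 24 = (b - 4)*(b^2 - 5*b + 6) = (b - 4)*(b - 3)*(b - 2)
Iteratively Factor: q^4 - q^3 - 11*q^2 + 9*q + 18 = (q - 3)*(q^3 + 2*q^2 - 5*q - 6) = (q - 3)*(q + 3)*(q^2 - q - 2) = (q - 3)*(q + 1)*(q + 3)*(q - 2)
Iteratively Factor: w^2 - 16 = (w + 4)*(w - 4)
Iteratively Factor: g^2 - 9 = (g + 3)*(g - 3)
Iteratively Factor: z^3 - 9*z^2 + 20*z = (z - 5)*(z^2 - 4*z) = z*(z - 5)*(z - 4)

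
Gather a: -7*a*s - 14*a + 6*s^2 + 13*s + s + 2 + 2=a*(-7*s - 14) + 6*s^2 + 14*s + 4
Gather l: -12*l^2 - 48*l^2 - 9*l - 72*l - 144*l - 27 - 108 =-60*l^2 - 225*l - 135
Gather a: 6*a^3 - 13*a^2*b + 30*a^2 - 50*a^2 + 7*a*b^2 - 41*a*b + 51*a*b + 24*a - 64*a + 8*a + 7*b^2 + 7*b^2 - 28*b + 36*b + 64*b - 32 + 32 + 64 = 6*a^3 + a^2*(-13*b - 20) + a*(7*b^2 + 10*b - 32) + 14*b^2 + 72*b + 64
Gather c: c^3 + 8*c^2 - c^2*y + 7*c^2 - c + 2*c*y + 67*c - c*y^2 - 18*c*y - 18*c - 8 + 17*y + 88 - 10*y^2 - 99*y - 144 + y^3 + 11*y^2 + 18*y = c^3 + c^2*(15 - y) + c*(-y^2 - 16*y + 48) + y^3 + y^2 - 64*y - 64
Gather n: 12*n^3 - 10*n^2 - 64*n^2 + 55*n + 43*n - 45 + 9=12*n^3 - 74*n^2 + 98*n - 36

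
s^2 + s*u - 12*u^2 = (s - 3*u)*(s + 4*u)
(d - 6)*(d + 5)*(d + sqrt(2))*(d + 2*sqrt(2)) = d^4 - d^3 + 3*sqrt(2)*d^3 - 26*d^2 - 3*sqrt(2)*d^2 - 90*sqrt(2)*d - 4*d - 120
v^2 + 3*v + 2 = (v + 1)*(v + 2)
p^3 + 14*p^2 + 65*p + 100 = (p + 4)*(p + 5)^2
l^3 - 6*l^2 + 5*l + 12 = (l - 4)*(l - 3)*(l + 1)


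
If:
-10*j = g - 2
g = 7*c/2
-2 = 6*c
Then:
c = -1/3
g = -7/6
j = 19/60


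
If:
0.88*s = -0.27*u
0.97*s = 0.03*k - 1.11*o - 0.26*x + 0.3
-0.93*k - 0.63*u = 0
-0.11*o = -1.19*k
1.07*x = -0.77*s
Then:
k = 0.02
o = 0.26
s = 0.01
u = -0.04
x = -0.01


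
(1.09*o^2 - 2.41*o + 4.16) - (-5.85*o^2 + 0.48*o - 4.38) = 6.94*o^2 - 2.89*o + 8.54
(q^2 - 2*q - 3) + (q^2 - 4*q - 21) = 2*q^2 - 6*q - 24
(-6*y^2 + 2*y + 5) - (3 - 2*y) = -6*y^2 + 4*y + 2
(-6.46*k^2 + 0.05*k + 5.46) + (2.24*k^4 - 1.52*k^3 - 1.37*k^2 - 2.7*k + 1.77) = 2.24*k^4 - 1.52*k^3 - 7.83*k^2 - 2.65*k + 7.23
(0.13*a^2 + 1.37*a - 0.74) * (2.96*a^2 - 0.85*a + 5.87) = 0.3848*a^4 + 3.9447*a^3 - 2.5918*a^2 + 8.6709*a - 4.3438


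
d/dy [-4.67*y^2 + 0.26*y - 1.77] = 0.26 - 9.34*y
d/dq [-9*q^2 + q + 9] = 1 - 18*q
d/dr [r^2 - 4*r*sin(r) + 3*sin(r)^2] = -4*r*cos(r) + 2*r - 4*sin(r) + 3*sin(2*r)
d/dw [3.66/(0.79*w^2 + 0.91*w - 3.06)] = (-5.7828*w - 3.3306)/(0.79*w^2 + 0.91*w - 3.06)^2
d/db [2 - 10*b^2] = -20*b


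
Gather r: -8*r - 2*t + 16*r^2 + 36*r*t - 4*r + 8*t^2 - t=16*r^2 + r*(36*t - 12) + 8*t^2 - 3*t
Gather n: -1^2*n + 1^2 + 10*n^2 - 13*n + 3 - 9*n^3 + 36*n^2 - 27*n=-9*n^3 + 46*n^2 - 41*n + 4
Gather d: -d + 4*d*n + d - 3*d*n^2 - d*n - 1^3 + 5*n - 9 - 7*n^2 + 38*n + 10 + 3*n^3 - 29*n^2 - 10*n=d*(-3*n^2 + 3*n) + 3*n^3 - 36*n^2 + 33*n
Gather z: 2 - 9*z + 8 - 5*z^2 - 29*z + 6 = -5*z^2 - 38*z + 16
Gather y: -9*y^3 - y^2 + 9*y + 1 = -9*y^3 - y^2 + 9*y + 1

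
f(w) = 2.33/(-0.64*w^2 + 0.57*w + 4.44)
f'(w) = 2.33*(1.28*w - 0.57)/(-0.64*w^2 + 0.57*w + 4.44)^2 = (2.9824*w - 1.3281)/(-0.64*w^2 + 0.57*w + 4.44)^2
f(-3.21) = -0.58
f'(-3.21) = -0.69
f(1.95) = 0.75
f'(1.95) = 0.46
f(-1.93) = 2.44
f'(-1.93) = -7.75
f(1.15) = 0.55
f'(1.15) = 0.12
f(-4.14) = -0.26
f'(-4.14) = -0.17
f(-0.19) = 0.54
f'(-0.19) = -0.10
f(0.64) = 0.51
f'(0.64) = 0.03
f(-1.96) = 2.70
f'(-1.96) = -9.61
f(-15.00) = -0.02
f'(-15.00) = -0.00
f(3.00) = 5.97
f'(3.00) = 50.09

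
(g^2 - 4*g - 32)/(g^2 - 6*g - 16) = (g + 4)/(g + 2)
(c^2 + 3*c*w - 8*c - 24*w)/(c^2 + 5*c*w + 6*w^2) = (c - 8)/(c + 2*w)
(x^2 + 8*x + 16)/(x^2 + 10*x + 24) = (x + 4)/(x + 6)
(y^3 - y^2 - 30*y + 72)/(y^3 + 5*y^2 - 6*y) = (y^2 - 7*y + 12)/(y*(y - 1))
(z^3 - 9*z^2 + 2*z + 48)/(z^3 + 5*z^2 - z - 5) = (z^3 - 9*z^2 + 2*z + 48)/(z^3 + 5*z^2 - z - 5)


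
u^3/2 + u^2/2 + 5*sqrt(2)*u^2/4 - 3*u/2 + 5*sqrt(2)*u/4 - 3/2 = (u/2 + 1/2)*(u - sqrt(2)/2)*(u + 3*sqrt(2))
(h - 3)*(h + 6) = h^2 + 3*h - 18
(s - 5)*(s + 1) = s^2 - 4*s - 5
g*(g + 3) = g^2 + 3*g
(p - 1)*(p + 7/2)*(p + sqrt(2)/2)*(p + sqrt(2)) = p^4 + 3*sqrt(2)*p^3/2 + 5*p^3/2 - 5*p^2/2 + 15*sqrt(2)*p^2/4 - 21*sqrt(2)*p/4 + 5*p/2 - 7/2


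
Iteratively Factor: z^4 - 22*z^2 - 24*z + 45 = (z + 3)*(z^3 - 3*z^2 - 13*z + 15) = (z - 1)*(z + 3)*(z^2 - 2*z - 15) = (z - 1)*(z + 3)^2*(z - 5)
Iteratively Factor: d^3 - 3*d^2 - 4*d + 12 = (d - 2)*(d^2 - d - 6) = (d - 2)*(d + 2)*(d - 3)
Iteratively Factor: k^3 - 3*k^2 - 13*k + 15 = (k + 3)*(k^2 - 6*k + 5) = (k - 5)*(k + 3)*(k - 1)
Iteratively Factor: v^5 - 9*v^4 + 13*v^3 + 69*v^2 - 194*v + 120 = (v - 4)*(v^4 - 5*v^3 - 7*v^2 + 41*v - 30) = (v - 4)*(v - 1)*(v^3 - 4*v^2 - 11*v + 30) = (v - 4)*(v - 2)*(v - 1)*(v^2 - 2*v - 15) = (v - 4)*(v - 2)*(v - 1)*(v + 3)*(v - 5)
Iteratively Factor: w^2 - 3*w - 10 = (w - 5)*(w + 2)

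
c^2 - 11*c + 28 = (c - 7)*(c - 4)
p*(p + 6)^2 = p^3 + 12*p^2 + 36*p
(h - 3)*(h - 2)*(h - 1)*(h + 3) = h^4 - 3*h^3 - 7*h^2 + 27*h - 18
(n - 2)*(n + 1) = n^2 - n - 2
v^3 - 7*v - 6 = (v - 3)*(v + 1)*(v + 2)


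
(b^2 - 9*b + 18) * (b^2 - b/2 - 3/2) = b^4 - 19*b^3/2 + 21*b^2 + 9*b/2 - 27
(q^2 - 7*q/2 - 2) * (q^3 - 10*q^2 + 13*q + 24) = q^5 - 27*q^4/2 + 46*q^3 - 3*q^2/2 - 110*q - 48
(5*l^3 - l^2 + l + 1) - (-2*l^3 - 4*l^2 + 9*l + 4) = 7*l^3 + 3*l^2 - 8*l - 3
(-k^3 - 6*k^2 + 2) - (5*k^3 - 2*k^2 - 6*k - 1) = -6*k^3 - 4*k^2 + 6*k + 3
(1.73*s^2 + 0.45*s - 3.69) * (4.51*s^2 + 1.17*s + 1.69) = 7.8023*s^4 + 4.0536*s^3 - 13.1917*s^2 - 3.5568*s - 6.2361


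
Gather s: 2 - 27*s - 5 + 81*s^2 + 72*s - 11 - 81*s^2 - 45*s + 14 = 0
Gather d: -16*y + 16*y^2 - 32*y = 16*y^2 - 48*y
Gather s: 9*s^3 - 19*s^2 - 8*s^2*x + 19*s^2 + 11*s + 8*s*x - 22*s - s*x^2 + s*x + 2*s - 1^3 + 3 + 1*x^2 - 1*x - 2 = 9*s^3 - 8*s^2*x + s*(-x^2 + 9*x - 9) + x^2 - x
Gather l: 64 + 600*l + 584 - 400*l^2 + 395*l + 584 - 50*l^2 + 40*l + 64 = -450*l^2 + 1035*l + 1296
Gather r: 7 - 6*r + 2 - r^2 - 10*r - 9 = -r^2 - 16*r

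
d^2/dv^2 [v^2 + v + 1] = 2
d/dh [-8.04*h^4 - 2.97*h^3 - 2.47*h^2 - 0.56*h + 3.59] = -32.16*h^3 - 8.91*h^2 - 4.94*h - 0.56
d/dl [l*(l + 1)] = 2*l + 1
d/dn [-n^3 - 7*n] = -3*n^2 - 7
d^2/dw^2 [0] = 0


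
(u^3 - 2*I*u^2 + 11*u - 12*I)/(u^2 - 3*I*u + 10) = (u^3 - 2*I*u^2 + 11*u - 12*I)/(u^2 - 3*I*u + 10)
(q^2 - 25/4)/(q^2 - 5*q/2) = (q + 5/2)/q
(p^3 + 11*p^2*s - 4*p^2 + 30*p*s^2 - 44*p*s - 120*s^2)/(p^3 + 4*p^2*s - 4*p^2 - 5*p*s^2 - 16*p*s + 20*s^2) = (p + 6*s)/(p - s)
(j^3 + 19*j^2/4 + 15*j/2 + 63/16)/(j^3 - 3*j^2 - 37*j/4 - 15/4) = (8*j^2 + 26*j + 21)/(4*(2*j^2 - 9*j - 5))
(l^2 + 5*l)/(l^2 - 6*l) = (l + 5)/(l - 6)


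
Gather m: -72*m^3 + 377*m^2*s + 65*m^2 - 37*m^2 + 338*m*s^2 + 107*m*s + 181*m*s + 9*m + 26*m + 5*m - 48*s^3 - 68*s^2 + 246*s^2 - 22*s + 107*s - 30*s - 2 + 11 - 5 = -72*m^3 + m^2*(377*s + 28) + m*(338*s^2 + 288*s + 40) - 48*s^3 + 178*s^2 + 55*s + 4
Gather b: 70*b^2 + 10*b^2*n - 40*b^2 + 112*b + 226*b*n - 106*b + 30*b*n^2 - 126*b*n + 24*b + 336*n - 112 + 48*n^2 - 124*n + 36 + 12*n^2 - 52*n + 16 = b^2*(10*n + 30) + b*(30*n^2 + 100*n + 30) + 60*n^2 + 160*n - 60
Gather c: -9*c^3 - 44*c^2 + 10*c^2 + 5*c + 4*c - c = -9*c^3 - 34*c^2 + 8*c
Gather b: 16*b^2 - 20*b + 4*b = 16*b^2 - 16*b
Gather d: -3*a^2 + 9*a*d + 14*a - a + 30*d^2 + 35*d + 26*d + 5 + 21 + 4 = -3*a^2 + 13*a + 30*d^2 + d*(9*a + 61) + 30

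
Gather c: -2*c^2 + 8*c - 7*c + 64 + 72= -2*c^2 + c + 136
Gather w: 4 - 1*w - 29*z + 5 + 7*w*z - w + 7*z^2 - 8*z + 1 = w*(7*z - 2) + 7*z^2 - 37*z + 10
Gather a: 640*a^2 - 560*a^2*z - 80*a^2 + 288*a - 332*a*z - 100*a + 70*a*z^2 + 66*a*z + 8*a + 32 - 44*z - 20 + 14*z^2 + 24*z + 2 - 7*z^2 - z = a^2*(560 - 560*z) + a*(70*z^2 - 266*z + 196) + 7*z^2 - 21*z + 14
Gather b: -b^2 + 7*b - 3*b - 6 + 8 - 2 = -b^2 + 4*b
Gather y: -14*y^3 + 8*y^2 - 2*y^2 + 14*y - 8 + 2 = -14*y^3 + 6*y^2 + 14*y - 6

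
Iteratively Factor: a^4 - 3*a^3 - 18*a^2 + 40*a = (a - 5)*(a^3 + 2*a^2 - 8*a) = (a - 5)*(a + 4)*(a^2 - 2*a) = a*(a - 5)*(a + 4)*(a - 2)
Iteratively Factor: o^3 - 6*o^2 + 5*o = (o - 1)*(o^2 - 5*o) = o*(o - 1)*(o - 5)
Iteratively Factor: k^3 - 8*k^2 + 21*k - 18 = (k - 3)*(k^2 - 5*k + 6) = (k - 3)^2*(k - 2)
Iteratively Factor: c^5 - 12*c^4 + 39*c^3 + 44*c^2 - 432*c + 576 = (c - 4)*(c^4 - 8*c^3 + 7*c^2 + 72*c - 144) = (c - 4)^2*(c^3 - 4*c^2 - 9*c + 36) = (c - 4)^2*(c - 3)*(c^2 - c - 12) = (c - 4)^3*(c - 3)*(c + 3)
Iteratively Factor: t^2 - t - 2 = (t - 2)*(t + 1)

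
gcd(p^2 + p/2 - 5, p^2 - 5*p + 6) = p - 2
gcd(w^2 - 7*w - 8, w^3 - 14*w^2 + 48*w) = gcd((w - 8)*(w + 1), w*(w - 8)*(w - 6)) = w - 8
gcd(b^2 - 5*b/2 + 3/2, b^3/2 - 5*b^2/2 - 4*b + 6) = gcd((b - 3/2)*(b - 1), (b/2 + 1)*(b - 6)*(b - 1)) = b - 1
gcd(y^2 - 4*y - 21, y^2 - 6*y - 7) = y - 7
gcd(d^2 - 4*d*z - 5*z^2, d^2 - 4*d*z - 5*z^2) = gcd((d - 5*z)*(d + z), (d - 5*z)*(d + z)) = -d^2 + 4*d*z + 5*z^2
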